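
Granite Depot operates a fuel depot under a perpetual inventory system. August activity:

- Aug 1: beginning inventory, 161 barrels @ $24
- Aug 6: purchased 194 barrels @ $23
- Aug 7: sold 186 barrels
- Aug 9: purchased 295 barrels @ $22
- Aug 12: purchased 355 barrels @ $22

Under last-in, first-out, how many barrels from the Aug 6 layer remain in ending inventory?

Aug 7, 186 sold [LIFO — newest first]: 186 @ $23 = $4,278
Ending inventory: 161 @ $24 + 8 @ $23 + 295 @ $22 + 355 @ $22 = $18,348

8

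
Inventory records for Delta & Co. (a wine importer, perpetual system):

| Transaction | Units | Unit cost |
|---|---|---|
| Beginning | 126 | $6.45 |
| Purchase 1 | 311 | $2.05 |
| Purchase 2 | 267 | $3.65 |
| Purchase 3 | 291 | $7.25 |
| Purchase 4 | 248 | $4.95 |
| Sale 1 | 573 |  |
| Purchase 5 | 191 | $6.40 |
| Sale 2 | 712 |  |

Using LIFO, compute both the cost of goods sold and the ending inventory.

COGS = $6,124.70; ending inventory = $859.85

Sale 1 (573) [LIFO — newest first]: 248 @ $4.95 + 291 @ $7.25 + 34 @ $3.65 = $3,461.45
Sale 2 (712) [LIFO — newest first]: 191 @ $6.40 + 233 @ $3.65 + 288 @ $2.05 = $2,663.25
Total COGS = $3,461.45 + $2,663.25 = $6,124.70
Ending inventory: 126 @ $6.45 + 23 @ $2.05 = $859.85
Check: goods available $6,984.55 = COGS $6,124.70 + ending $859.85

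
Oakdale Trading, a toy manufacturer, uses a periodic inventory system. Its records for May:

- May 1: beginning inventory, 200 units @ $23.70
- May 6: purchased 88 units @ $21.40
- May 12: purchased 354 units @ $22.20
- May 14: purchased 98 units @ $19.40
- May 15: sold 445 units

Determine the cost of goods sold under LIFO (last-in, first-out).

COGS = $9,604.60

May 15, 445 sold [LIFO — newest first]: 98 @ $19.40 + 347 @ $22.20 = $9,604.60
Ending inventory: 200 @ $23.70 + 88 @ $21.40 + 7 @ $22.20 = $6,778.60
Check: goods available $16,383.20 = COGS $9,604.60 + ending $6,778.60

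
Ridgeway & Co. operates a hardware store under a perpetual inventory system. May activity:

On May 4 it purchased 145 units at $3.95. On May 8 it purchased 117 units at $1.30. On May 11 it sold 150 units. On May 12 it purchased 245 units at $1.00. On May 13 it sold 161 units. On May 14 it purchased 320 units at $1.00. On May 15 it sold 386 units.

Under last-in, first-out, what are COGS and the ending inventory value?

COGS = $829.45; ending inventory = $460.40

May 11, 150 sold [LIFO — newest first]: 117 @ $1.30 + 33 @ $3.95 = $282.45
May 13, 161 sold [LIFO — newest first]: 161 @ $1.00 = $161.00
May 15, 386 sold [LIFO — newest first]: 320 @ $1.00 + 66 @ $1.00 = $386.00
Total COGS = $282.45 + $161.00 + $386.00 = $829.45
Ending inventory: 112 @ $3.95 + 18 @ $1.00 = $460.40
Check: goods available $1,289.85 = COGS $829.45 + ending $460.40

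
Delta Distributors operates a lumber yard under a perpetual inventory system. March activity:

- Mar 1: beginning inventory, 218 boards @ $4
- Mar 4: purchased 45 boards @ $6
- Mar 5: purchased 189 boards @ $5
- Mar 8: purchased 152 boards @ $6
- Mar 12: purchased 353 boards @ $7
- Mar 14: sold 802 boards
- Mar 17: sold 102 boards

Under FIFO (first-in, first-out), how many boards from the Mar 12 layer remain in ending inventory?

53

Mar 14, 802 sold [FIFO — oldest first]: 218 @ $4 + 45 @ $6 + 189 @ $5 + 152 @ $6 + 198 @ $7 = $4,385
Mar 17, 102 sold [FIFO — oldest first]: 102 @ $7 = $714
Total COGS = $4,385 + $714 = $5,099
Ending inventory: 53 @ $7 = $371
Check: goods available $5,470 = COGS $5,099 + ending $371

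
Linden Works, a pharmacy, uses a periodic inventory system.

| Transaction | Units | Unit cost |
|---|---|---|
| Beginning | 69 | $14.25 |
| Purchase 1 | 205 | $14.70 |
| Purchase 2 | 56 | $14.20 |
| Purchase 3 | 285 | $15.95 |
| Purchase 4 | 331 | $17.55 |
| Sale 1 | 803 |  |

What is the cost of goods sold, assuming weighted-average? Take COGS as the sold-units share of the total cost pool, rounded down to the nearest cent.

Sale 1, sell 803: 803/946 × $15,146.75 → $12,857.12
Ending inventory (cost pool remaining) = $2,289.63
Check: goods available $15,146.75 = COGS $12,857.12 + ending $2,289.63

COGS = $12,857.12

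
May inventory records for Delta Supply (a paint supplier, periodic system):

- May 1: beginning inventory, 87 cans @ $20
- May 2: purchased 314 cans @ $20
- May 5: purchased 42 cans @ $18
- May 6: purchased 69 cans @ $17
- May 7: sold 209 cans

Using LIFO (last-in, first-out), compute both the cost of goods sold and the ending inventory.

COGS = $3,889; ending inventory = $6,060

May 7, 209 sold [LIFO — newest first]: 69 @ $17 + 42 @ $18 + 98 @ $20 = $3,889
Ending inventory: 87 @ $20 + 216 @ $20 = $6,060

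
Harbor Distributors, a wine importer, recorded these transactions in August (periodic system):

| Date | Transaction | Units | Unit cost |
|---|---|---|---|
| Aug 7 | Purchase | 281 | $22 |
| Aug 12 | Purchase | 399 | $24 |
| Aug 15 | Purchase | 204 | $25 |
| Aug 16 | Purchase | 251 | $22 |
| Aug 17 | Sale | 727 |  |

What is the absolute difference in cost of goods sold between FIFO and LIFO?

$217

FIFO COGS: 281 @ $22 + 399 @ $24 + 47 @ $25 = $16,933
LIFO COGS: 251 @ $22 + 204 @ $25 + 272 @ $24 = $17,150
Difference = |$16,933 − $17,150| = $217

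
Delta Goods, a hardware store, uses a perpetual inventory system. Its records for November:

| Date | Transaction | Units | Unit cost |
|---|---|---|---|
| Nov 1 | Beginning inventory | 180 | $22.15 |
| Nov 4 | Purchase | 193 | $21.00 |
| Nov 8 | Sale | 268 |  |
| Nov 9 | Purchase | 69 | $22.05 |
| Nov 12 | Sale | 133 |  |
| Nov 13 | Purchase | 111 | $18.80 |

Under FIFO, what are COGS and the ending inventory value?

COGS = $8,657.40; ending inventory = $2,990.85

Nov 8, 268 sold [FIFO — oldest first]: 180 @ $22.15 + 88 @ $21.00 = $5,835.00
Nov 12, 133 sold [FIFO — oldest first]: 105 @ $21.00 + 28 @ $22.05 = $2,822.40
Total COGS = $5,835.00 + $2,822.40 = $8,657.40
Ending inventory: 41 @ $22.05 + 111 @ $18.80 = $2,990.85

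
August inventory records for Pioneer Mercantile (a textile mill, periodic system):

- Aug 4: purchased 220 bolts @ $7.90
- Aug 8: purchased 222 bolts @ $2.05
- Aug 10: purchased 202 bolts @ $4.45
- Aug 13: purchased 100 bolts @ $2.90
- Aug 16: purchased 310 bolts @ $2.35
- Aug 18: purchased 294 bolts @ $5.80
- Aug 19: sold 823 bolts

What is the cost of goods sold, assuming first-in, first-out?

Aug 19, 823 sold [FIFO — oldest first]: 220 @ $7.90 + 222 @ $2.05 + 202 @ $4.45 + 100 @ $2.90 + 79 @ $2.35 = $3,567.65
Ending inventory: 231 @ $2.35 + 294 @ $5.80 = $2,248.05

COGS = $3,567.65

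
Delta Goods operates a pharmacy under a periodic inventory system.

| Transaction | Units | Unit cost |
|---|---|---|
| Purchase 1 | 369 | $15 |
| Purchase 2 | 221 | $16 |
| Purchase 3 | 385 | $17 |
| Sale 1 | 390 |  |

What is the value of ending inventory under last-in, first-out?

Ending inventory = $8,991

Sale 1 (390) [LIFO — newest first]: 385 @ $17 + 5 @ $16 = $6,625
Ending inventory: 369 @ $15 + 216 @ $16 = $8,991
Check: goods available $15,616 = COGS $6,625 + ending $8,991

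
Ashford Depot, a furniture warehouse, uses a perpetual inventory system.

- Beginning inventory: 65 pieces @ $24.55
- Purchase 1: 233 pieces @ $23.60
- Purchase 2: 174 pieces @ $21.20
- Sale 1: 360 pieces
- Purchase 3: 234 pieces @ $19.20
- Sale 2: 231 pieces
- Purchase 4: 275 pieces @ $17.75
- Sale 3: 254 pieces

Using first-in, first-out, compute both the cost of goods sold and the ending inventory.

Sale 1 (360) [FIFO — oldest first]: 65 @ $24.55 + 233 @ $23.60 + 62 @ $21.20 = $8,408.95
Sale 2 (231) [FIFO — oldest first]: 112 @ $21.20 + 119 @ $19.20 = $4,659.20
Sale 3 (254) [FIFO — oldest first]: 115 @ $19.20 + 139 @ $17.75 = $4,675.25
Total COGS = $8,408.95 + $4,659.20 + $4,675.25 = $17,743.40
Ending inventory: 136 @ $17.75 = $2,414.00

COGS = $17,743.40; ending inventory = $2,414.00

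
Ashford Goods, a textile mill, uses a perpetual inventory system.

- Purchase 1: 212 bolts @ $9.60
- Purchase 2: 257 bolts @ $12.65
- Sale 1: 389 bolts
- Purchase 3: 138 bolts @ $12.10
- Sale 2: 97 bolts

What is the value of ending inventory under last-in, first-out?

Sale 1 (389) [LIFO — newest first]: 257 @ $12.65 + 132 @ $9.60 = $4,518.25
Sale 2 (97) [LIFO — newest first]: 97 @ $12.10 = $1,173.70
Total COGS = $4,518.25 + $1,173.70 = $5,691.95
Ending inventory: 80 @ $9.60 + 41 @ $12.10 = $1,264.10

Ending inventory = $1,264.10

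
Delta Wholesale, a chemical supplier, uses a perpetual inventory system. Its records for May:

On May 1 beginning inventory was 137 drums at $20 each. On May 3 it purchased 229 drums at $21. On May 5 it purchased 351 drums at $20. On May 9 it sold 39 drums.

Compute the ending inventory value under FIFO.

May 9, 39 sold [FIFO — oldest first]: 39 @ $20 = $780
Ending inventory: 98 @ $20 + 229 @ $21 + 351 @ $20 = $13,789

Ending inventory = $13,789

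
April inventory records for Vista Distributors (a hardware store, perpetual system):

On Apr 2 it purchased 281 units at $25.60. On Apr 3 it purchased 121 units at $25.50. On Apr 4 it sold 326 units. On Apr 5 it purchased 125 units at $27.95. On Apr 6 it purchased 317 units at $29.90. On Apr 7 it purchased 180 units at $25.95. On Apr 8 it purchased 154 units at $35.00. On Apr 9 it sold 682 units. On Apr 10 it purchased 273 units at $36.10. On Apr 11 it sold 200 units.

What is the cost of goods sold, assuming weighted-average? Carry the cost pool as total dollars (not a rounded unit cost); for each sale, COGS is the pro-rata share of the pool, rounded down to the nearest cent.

COGS = $35,027.85

After Apr 2: 281 on hand, pool $7,193.60 (≈ $25.6000 each)
After Apr 3: 402 on hand, pool $10,279.10 (≈ $25.5699 each)
Apr 4, sell 326: 326/402 × $10,279.10 → $8,335.78
After Apr 5: 201 on hand, pool $5,437.07 (≈ $27.0501 each)
After Apr 6: 518 on hand, pool $14,915.37 (≈ $28.7942 each)
After Apr 7: 698 on hand, pool $19,586.37 (≈ $28.0607 each)
After Apr 8: 852 on hand, pool $24,976.37 (≈ $29.3150 each)
Apr 9, sell 682: 682/852 × $24,976.37 → $19,992.82
After Apr 10: 443 on hand, pool $14,838.85 (≈ $33.4963 each)
Apr 11, sell 200: 200/443 × $14,838.85 → $6,699.25
Total COGS = $8,335.78 + $19,992.82 + $6,699.25 = $35,027.85
Ending inventory (cost pool remaining) = $8,139.60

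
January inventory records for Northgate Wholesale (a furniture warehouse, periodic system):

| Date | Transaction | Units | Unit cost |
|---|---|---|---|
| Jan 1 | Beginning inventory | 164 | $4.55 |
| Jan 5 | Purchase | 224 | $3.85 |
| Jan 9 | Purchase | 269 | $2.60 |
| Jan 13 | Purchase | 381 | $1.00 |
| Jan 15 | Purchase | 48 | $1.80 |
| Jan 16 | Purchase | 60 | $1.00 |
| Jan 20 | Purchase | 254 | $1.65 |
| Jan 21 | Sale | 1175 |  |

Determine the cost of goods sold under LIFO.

COGS = $2,273.45

Jan 21, 1175 sold [LIFO — newest first]: 254 @ $1.65 + 60 @ $1.00 + 48 @ $1.80 + 381 @ $1.00 + 269 @ $2.60 + 163 @ $3.85 = $2,273.45
Ending inventory: 164 @ $4.55 + 61 @ $3.85 = $981.05
Check: goods available $3,254.50 = COGS $2,273.45 + ending $981.05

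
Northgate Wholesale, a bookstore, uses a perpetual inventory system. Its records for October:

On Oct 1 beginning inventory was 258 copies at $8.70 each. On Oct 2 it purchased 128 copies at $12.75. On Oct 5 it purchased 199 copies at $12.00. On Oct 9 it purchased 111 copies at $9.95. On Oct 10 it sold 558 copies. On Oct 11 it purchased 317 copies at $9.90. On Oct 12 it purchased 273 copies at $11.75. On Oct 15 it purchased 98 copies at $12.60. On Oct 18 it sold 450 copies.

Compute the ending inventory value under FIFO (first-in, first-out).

Oct 10, 558 sold [FIFO — oldest first]: 258 @ $8.70 + 128 @ $12.75 + 172 @ $12.00 = $5,940.60
Oct 18, 450 sold [FIFO — oldest first]: 27 @ $12.00 + 111 @ $9.95 + 312 @ $9.90 = $4,517.25
Total COGS = $5,940.60 + $4,517.25 = $10,457.85
Ending inventory: 5 @ $9.90 + 273 @ $11.75 + 98 @ $12.60 = $4,492.05

Ending inventory = $4,492.05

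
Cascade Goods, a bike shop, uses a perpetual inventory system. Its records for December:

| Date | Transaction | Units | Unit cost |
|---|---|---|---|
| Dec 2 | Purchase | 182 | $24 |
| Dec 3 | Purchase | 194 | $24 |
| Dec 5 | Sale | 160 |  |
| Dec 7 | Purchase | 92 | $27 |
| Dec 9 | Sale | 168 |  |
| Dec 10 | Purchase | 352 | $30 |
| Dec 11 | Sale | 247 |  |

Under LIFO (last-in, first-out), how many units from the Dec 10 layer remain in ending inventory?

105

Dec 5, 160 sold [LIFO — newest first]: 160 @ $24 = $3,840
Dec 9, 168 sold [LIFO — newest first]: 92 @ $27 + 34 @ $24 + 42 @ $24 = $4,308
Dec 11, 247 sold [LIFO — newest first]: 247 @ $30 = $7,410
Total COGS = $3,840 + $4,308 + $7,410 = $15,558
Ending inventory: 140 @ $24 + 105 @ $30 = $6,510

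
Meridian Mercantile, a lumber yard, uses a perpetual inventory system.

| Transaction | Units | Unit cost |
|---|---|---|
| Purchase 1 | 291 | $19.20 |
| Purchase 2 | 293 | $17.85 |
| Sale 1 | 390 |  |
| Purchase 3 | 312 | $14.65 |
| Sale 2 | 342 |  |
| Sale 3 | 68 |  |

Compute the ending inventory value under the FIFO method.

Ending inventory = $1,406.40

Sale 1 (390) [FIFO — oldest first]: 291 @ $19.20 + 99 @ $17.85 = $7,354.35
Sale 2 (342) [FIFO — oldest first]: 194 @ $17.85 + 148 @ $14.65 = $5,631.10
Sale 3 (68) [FIFO — oldest first]: 68 @ $14.65 = $996.20
Total COGS = $7,354.35 + $5,631.10 + $996.20 = $13,981.65
Ending inventory: 96 @ $14.65 = $1,406.40
Check: goods available $15,388.05 = COGS $13,981.65 + ending $1,406.40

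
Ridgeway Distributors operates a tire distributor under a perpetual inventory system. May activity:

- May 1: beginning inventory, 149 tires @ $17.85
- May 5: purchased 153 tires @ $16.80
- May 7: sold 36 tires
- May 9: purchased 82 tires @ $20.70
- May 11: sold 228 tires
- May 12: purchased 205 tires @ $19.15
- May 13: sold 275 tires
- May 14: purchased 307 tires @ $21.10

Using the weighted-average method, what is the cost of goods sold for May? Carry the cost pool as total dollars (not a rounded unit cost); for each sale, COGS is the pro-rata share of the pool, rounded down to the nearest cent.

After May 1: 149 on hand, pool $2,659.65 (≈ $17.8500 each)
After May 5: 302 on hand, pool $5,230.05 (≈ $17.3180 each)
May 7, sell 36: 36/302 × $5,230.05 → $623.44
After May 9: 348 on hand, pool $6,304.01 (≈ $18.1150 each)
May 11, sell 228: 228/348 × $6,304.01 → $4,130.21
After May 12: 325 on hand, pool $6,099.55 (≈ $18.7678 each)
May 13, sell 275: 275/325 × $6,099.55 → $5,161.15
After May 14: 357 on hand, pool $7,416.10 (≈ $20.7734 each)
Total COGS = $623.44 + $4,130.21 + $5,161.15 = $9,914.80
Ending inventory (cost pool remaining) = $7,416.10

COGS = $9,914.80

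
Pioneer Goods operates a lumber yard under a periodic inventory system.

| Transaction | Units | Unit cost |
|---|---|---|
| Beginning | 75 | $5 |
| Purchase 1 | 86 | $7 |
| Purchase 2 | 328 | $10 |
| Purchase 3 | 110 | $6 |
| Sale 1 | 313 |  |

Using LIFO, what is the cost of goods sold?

COGS = $2,690

Sale 1 (313) [LIFO — newest first]: 110 @ $6 + 203 @ $10 = $2,690
Ending inventory: 75 @ $5 + 86 @ $7 + 125 @ $10 = $2,227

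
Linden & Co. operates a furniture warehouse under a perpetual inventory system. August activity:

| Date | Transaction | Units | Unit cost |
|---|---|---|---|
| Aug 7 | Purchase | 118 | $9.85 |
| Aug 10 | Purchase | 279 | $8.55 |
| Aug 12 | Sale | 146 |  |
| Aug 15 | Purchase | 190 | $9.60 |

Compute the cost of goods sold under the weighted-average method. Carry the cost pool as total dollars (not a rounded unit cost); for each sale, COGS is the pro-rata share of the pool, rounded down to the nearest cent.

COGS = $1,304.71

After Aug 7: 118 on hand, pool $1,162.30 (≈ $9.8500 each)
After Aug 10: 397 on hand, pool $3,547.75 (≈ $8.9364 each)
Aug 12, sell 146: 146/397 × $3,547.75 → $1,304.71
After Aug 15: 441 on hand, pool $4,067.04 (≈ $9.2223 each)
Ending inventory (cost pool remaining) = $4,067.04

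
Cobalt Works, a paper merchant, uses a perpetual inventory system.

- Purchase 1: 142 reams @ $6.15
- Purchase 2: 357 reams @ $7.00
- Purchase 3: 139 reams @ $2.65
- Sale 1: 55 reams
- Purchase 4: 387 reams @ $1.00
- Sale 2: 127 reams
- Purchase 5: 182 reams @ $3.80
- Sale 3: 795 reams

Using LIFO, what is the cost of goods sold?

COGS = $3,329.95

Sale 1 (55) [LIFO — newest first]: 55 @ $2.65 = $145.75
Sale 2 (127) [LIFO — newest first]: 127 @ $1.00 = $127.00
Sale 3 (795) [LIFO — newest first]: 182 @ $3.80 + 260 @ $1.00 + 84 @ $2.65 + 269 @ $7.00 = $3,057.20
Total COGS = $145.75 + $127.00 + $3,057.20 = $3,329.95
Ending inventory: 142 @ $6.15 + 88 @ $7.00 = $1,489.30
Check: goods available $4,819.25 = COGS $3,329.95 + ending $1,489.30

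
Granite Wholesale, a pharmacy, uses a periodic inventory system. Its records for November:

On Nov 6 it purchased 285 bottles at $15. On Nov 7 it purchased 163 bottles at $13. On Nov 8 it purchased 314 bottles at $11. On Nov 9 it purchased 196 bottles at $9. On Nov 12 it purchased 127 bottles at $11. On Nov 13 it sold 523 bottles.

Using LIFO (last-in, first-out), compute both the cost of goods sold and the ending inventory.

Nov 13, 523 sold [LIFO — newest first]: 127 @ $11 + 196 @ $9 + 200 @ $11 = $5,361
Ending inventory: 285 @ $15 + 163 @ $13 + 114 @ $11 = $7,648

COGS = $5,361; ending inventory = $7,648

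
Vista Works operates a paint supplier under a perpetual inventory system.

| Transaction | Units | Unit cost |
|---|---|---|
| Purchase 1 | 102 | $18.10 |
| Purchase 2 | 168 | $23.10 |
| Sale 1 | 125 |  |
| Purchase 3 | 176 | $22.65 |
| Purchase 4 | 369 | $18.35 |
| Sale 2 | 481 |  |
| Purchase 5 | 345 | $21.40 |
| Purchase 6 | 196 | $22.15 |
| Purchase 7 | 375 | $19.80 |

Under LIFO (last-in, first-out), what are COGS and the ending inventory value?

COGS = $12,195.45; ending inventory = $23,438.50

Sale 1 (125) [LIFO — newest first]: 125 @ $23.10 = $2,887.50
Sale 2 (481) [LIFO — newest first]: 369 @ $18.35 + 112 @ $22.65 = $9,307.95
Total COGS = $2,887.50 + $9,307.95 = $12,195.45
Ending inventory: 102 @ $18.10 + 43 @ $23.10 + 64 @ $22.65 + 345 @ $21.40 + 196 @ $22.15 + 375 @ $19.80 = $23,438.50
Check: goods available $35,633.95 = COGS $12,195.45 + ending $23,438.50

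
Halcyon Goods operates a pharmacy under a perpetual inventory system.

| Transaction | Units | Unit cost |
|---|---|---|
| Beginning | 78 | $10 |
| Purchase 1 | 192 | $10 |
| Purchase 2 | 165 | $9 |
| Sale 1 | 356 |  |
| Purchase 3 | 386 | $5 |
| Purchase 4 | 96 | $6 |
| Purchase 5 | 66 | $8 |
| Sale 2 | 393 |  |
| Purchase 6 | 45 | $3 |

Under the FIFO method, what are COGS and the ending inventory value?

COGS = $5,755; ending inventory = $1,599

Sale 1 (356) [FIFO — oldest first]: 78 @ $10 + 192 @ $10 + 86 @ $9 = $3,474
Sale 2 (393) [FIFO — oldest first]: 79 @ $9 + 314 @ $5 = $2,281
Total COGS = $3,474 + $2,281 = $5,755
Ending inventory: 72 @ $5 + 96 @ $6 + 66 @ $8 + 45 @ $3 = $1,599
Check: goods available $7,354 = COGS $5,755 + ending $1,599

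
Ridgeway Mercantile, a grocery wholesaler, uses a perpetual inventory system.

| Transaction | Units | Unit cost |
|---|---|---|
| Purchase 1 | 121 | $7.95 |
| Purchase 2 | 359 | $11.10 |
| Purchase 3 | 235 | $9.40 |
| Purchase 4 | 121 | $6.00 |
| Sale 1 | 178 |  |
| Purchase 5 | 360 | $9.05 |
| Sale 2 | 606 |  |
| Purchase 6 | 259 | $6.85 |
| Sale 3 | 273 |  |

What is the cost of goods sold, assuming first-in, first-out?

COGS = $9,881.90

Sale 1 (178) [FIFO — oldest first]: 121 @ $7.95 + 57 @ $11.10 = $1,594.65
Sale 2 (606) [FIFO — oldest first]: 302 @ $11.10 + 235 @ $9.40 + 69 @ $6.00 = $5,975.20
Sale 3 (273) [FIFO — oldest first]: 52 @ $6.00 + 221 @ $9.05 = $2,312.05
Total COGS = $1,594.65 + $5,975.20 + $2,312.05 = $9,881.90
Ending inventory: 139 @ $9.05 + 259 @ $6.85 = $3,032.10
Check: goods available $12,914.00 = COGS $9,881.90 + ending $3,032.10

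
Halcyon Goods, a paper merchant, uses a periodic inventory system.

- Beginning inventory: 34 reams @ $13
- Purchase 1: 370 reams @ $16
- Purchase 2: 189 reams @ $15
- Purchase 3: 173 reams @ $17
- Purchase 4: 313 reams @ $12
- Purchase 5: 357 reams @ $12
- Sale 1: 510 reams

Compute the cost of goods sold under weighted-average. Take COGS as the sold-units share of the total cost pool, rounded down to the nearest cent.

Sale 1, sell 510: 510/1436 × $20,178.00 → $7,166.28
Ending inventory (cost pool remaining) = $13,011.72
Check: goods available $20,178.00 = COGS $7,166.28 + ending $13,011.72

COGS = $7,166.28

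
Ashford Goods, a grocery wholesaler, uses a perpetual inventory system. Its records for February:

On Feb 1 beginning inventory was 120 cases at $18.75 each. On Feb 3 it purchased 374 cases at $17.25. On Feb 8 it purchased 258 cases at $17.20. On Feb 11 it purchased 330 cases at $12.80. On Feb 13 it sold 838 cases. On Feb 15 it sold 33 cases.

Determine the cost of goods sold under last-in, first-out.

Feb 13, 838 sold [LIFO — newest first]: 330 @ $12.80 + 258 @ $17.20 + 250 @ $17.25 = $12,974.10
Feb 15, 33 sold [LIFO — newest first]: 33 @ $17.25 = $569.25
Total COGS = $12,974.10 + $569.25 = $13,543.35
Ending inventory: 120 @ $18.75 + 91 @ $17.25 = $3,819.75
Check: goods available $17,363.10 = COGS $13,543.35 + ending $3,819.75

COGS = $13,543.35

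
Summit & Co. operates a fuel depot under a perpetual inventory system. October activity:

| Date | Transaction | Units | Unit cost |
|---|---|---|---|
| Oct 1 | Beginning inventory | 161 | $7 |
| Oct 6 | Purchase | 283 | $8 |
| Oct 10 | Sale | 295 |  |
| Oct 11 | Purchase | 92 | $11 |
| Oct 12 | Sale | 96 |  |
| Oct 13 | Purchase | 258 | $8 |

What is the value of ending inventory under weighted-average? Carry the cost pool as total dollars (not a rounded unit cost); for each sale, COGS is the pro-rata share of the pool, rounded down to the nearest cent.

Ending inventory = $3,357.56

After Oct 1: 161 on hand, pool $1,127.00 (≈ $7.0000 each)
After Oct 6: 444 on hand, pool $3,391.00 (≈ $7.6374 each)
Oct 10, sell 295: 295/444 × $3,391.00 → $2,253.02
After Oct 11: 241 on hand, pool $2,149.98 (≈ $8.9211 each)
Oct 12, sell 96: 96/241 × $2,149.98 → $856.42
After Oct 13: 403 on hand, pool $3,357.56 (≈ $8.3314 each)
Total COGS = $2,253.02 + $856.42 = $3,109.44
Ending inventory (cost pool remaining) = $3,357.56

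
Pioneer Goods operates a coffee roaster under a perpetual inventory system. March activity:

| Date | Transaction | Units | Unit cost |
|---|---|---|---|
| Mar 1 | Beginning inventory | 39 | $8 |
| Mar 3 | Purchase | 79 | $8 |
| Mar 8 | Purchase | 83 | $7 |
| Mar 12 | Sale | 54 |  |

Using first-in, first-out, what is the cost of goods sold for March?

COGS = $432

Mar 12, 54 sold [FIFO — oldest first]: 39 @ $8 + 15 @ $8 = $432
Ending inventory: 64 @ $8 + 83 @ $7 = $1,093
Check: goods available $1,525 = COGS $432 + ending $1,093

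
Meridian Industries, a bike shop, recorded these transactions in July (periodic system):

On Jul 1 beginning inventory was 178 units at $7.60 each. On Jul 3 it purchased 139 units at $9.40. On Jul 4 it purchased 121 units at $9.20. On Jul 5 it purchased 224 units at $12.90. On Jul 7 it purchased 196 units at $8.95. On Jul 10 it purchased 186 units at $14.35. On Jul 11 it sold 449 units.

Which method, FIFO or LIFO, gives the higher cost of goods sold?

LIFO

FIFO COGS: 178 @ $7.60 + 139 @ $9.40 + 121 @ $9.20 + 11 @ $12.90 = $3,914.50
LIFO COGS: 186 @ $14.35 + 196 @ $8.95 + 67 @ $12.90 = $5,287.60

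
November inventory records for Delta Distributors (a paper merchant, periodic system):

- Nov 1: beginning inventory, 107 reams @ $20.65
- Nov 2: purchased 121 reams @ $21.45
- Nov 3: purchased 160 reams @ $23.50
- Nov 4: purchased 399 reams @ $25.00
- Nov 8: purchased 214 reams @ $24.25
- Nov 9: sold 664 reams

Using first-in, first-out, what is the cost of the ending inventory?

Nov 9, 664 sold [FIFO — oldest first]: 107 @ $20.65 + 121 @ $21.45 + 160 @ $23.50 + 276 @ $25.00 = $15,465.00
Ending inventory: 123 @ $25.00 + 214 @ $24.25 = $8,264.50

Ending inventory = $8,264.50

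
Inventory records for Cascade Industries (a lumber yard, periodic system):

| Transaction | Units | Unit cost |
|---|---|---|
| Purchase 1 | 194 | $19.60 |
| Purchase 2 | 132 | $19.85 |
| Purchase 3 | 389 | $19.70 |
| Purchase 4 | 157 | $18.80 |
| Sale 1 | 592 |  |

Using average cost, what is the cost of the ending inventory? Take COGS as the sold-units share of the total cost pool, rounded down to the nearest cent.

Ending inventory = $5,470.76

Sale 1, sell 592: 592/872 × $17,037.50 → $11,566.74
Ending inventory (cost pool remaining) = $5,470.76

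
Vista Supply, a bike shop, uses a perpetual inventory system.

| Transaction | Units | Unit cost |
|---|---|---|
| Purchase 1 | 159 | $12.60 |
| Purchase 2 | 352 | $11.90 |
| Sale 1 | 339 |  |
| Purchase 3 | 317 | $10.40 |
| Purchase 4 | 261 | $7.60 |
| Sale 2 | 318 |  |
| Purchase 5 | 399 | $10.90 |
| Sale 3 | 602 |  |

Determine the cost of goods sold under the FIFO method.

Sale 1 (339) [FIFO — oldest first]: 159 @ $12.60 + 180 @ $11.90 = $4,145.40
Sale 2 (318) [FIFO — oldest first]: 172 @ $11.90 + 146 @ $10.40 = $3,565.20
Sale 3 (602) [FIFO — oldest first]: 171 @ $10.40 + 261 @ $7.60 + 170 @ $10.90 = $5,615.00
Total COGS = $4,145.40 + $3,565.20 + $5,615.00 = $13,325.60
Ending inventory: 229 @ $10.90 = $2,496.10
Check: goods available $15,821.70 = COGS $13,325.60 + ending $2,496.10

COGS = $13,325.60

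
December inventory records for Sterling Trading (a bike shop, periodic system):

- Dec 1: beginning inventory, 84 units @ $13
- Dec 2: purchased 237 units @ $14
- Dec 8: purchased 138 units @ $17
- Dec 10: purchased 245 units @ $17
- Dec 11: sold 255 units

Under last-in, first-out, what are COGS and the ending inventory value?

COGS = $4,335; ending inventory = $6,586

Dec 11, 255 sold [LIFO — newest first]: 245 @ $17 + 10 @ $17 = $4,335
Ending inventory: 84 @ $13 + 237 @ $14 + 128 @ $17 = $6,586
Check: goods available $10,921 = COGS $4,335 + ending $6,586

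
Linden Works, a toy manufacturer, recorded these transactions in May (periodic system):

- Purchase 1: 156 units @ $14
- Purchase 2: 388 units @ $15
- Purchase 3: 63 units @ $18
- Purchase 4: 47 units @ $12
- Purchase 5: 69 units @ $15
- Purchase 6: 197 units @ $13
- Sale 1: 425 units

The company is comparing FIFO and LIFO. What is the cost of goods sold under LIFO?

FIFO COGS: 156 @ $14 + 269 @ $15 = $6,219
LIFO COGS: 197 @ $13 + 69 @ $15 + 47 @ $12 + 63 @ $18 + 49 @ $15 = $6,029

COGS = $6,029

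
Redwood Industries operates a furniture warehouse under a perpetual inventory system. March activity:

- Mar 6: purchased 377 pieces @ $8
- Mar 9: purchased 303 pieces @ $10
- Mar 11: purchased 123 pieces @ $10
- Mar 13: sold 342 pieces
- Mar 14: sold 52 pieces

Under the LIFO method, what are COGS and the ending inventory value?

Mar 13, 342 sold [LIFO — newest first]: 123 @ $10 + 219 @ $10 = $3,420
Mar 14, 52 sold [LIFO — newest first]: 52 @ $10 = $520
Total COGS = $3,420 + $520 = $3,940
Ending inventory: 377 @ $8 + 32 @ $10 = $3,336
Check: goods available $7,276 = COGS $3,940 + ending $3,336

COGS = $3,940; ending inventory = $3,336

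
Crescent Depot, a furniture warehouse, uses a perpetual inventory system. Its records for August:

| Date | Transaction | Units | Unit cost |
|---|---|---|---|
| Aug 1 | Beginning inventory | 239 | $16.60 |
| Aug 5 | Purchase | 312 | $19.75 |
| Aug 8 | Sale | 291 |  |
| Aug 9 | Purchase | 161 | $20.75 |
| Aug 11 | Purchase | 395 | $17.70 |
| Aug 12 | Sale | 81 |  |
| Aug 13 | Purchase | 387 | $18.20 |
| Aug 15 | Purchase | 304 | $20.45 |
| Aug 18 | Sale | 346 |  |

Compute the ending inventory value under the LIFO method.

Aug 8, 291 sold [LIFO — newest first]: 291 @ $19.75 = $5,747.25
Aug 12, 81 sold [LIFO — newest first]: 81 @ $17.70 = $1,433.70
Aug 18, 346 sold [LIFO — newest first]: 304 @ $20.45 + 42 @ $18.20 = $6,981.20
Total COGS = $5,747.25 + $1,433.70 + $6,981.20 = $14,162.15
Ending inventory: 239 @ $16.60 + 21 @ $19.75 + 161 @ $20.75 + 314 @ $17.70 + 345 @ $18.20 = $19,559.70
Check: goods available $33,721.85 = COGS $14,162.15 + ending $19,559.70

Ending inventory = $19,559.70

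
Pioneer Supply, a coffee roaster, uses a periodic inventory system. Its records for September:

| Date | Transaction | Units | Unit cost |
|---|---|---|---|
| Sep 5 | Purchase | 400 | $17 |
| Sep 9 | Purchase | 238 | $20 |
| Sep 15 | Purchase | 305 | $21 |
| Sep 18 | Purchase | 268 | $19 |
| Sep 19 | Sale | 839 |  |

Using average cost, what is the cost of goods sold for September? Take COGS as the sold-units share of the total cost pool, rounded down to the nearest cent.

COGS = $15,974.25

Sep 19, sell 839: 839/1211 × $23,057.00 → $15,974.25
Ending inventory (cost pool remaining) = $7,082.75
Check: goods available $23,057.00 = COGS $15,974.25 + ending $7,082.75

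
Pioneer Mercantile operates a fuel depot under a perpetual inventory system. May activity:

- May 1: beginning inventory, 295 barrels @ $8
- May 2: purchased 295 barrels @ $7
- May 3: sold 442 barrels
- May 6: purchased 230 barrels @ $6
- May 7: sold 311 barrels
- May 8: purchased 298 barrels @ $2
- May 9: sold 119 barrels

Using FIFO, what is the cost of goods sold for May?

May 3, 442 sold [FIFO — oldest first]: 295 @ $8 + 147 @ $7 = $3,389
May 7, 311 sold [FIFO — oldest first]: 148 @ $7 + 163 @ $6 = $2,014
May 9, 119 sold [FIFO — oldest first]: 67 @ $6 + 52 @ $2 = $506
Total COGS = $3,389 + $2,014 + $506 = $5,909
Ending inventory: 246 @ $2 = $492
Check: goods available $6,401 = COGS $5,909 + ending $492

COGS = $5,909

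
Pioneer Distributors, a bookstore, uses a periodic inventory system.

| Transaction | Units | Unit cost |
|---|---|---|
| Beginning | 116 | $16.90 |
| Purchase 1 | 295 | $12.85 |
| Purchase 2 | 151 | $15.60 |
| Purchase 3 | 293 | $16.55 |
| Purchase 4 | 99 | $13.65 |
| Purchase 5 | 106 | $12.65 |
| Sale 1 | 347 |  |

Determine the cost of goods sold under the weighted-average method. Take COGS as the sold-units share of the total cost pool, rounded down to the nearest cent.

Sale 1, sell 347: 347/1060 × $15,648.15 → $5,122.55
Ending inventory (cost pool remaining) = $10,525.60
Check: goods available $15,648.15 = COGS $5,122.55 + ending $10,525.60

COGS = $5,122.55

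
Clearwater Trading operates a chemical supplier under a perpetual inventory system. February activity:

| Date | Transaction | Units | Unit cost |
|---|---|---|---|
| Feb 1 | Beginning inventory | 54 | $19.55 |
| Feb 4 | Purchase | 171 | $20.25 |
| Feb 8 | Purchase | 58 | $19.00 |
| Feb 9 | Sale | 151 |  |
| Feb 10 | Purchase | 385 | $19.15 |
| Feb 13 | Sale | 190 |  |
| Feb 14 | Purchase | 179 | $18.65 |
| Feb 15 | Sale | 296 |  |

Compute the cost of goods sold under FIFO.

Feb 9, 151 sold [FIFO — oldest first]: 54 @ $19.55 + 97 @ $20.25 = $3,019.95
Feb 13, 190 sold [FIFO — oldest first]: 74 @ $20.25 + 58 @ $19.00 + 58 @ $19.15 = $3,711.20
Feb 15, 296 sold [FIFO — oldest first]: 296 @ $19.15 = $5,668.40
Total COGS = $3,019.95 + $3,711.20 + $5,668.40 = $12,399.55
Ending inventory: 31 @ $19.15 + 179 @ $18.65 = $3,932.00

COGS = $12,399.55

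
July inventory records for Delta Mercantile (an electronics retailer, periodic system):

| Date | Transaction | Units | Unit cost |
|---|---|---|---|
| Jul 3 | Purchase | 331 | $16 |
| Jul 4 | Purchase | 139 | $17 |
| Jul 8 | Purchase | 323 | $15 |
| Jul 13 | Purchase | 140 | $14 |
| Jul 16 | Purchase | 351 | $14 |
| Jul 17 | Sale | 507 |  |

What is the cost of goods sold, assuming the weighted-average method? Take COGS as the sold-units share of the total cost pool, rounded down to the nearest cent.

Jul 17, sell 507: 507/1284 × $19,378.00 → $7,651.59
Ending inventory (cost pool remaining) = $11,726.41
Check: goods available $19,378.00 = COGS $7,651.59 + ending $11,726.41

COGS = $7,651.59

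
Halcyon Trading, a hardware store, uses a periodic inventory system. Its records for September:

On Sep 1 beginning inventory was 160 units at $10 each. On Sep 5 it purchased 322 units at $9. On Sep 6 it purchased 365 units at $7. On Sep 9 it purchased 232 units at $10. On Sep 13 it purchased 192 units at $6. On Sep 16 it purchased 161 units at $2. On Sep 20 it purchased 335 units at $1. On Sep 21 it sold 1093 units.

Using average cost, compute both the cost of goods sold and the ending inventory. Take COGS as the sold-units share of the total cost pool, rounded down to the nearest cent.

Sep 21, sell 1093: 1093/1767 × $11,182.00 → $6,916.76
Ending inventory (cost pool remaining) = $4,265.24
Check: goods available $11,182.00 = COGS $6,916.76 + ending $4,265.24

COGS = $6,916.76; ending inventory = $4,265.24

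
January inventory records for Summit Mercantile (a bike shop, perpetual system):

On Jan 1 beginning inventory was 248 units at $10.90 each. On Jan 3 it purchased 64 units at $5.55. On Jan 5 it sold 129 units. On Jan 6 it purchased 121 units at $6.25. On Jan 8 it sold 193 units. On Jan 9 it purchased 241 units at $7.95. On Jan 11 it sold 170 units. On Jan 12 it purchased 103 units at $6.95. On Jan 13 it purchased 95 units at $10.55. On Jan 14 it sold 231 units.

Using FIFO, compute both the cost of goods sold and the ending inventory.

COGS = $6,071.15; ending inventory = $1,377.55

Jan 5, 129 sold [FIFO — oldest first]: 129 @ $10.90 = $1,406.10
Jan 8, 193 sold [FIFO — oldest first]: 119 @ $10.90 + 64 @ $5.55 + 10 @ $6.25 = $1,714.80
Jan 11, 170 sold [FIFO — oldest first]: 111 @ $6.25 + 59 @ $7.95 = $1,162.80
Jan 14, 231 sold [FIFO — oldest first]: 182 @ $7.95 + 49 @ $6.95 = $1,787.45
Total COGS = $1,406.10 + $1,714.80 + $1,162.80 + $1,787.45 = $6,071.15
Ending inventory: 54 @ $6.95 + 95 @ $10.55 = $1,377.55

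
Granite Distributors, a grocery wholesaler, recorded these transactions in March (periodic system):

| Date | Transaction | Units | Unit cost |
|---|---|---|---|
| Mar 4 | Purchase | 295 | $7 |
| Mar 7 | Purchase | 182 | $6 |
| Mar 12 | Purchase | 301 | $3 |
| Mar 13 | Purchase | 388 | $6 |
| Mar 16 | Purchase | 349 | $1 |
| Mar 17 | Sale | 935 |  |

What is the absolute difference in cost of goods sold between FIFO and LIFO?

$1,731

FIFO COGS: 295 @ $7 + 182 @ $6 + 301 @ $3 + 157 @ $6 = $5,002
LIFO COGS: 349 @ $1 + 388 @ $6 + 198 @ $3 = $3,271
Difference = |$5,002 − $3,271| = $1,731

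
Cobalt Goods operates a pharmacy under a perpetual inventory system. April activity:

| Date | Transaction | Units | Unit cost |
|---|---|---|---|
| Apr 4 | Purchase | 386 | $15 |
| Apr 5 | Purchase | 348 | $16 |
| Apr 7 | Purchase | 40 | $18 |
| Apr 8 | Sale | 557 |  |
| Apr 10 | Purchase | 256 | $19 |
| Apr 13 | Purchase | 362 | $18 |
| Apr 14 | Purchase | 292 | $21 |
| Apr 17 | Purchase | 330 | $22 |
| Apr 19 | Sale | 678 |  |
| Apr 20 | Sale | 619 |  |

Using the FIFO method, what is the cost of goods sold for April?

COGS = $33,330

Apr 8, 557 sold [FIFO — oldest first]: 386 @ $15 + 171 @ $16 = $8,526
Apr 19, 678 sold [FIFO — oldest first]: 177 @ $16 + 40 @ $18 + 256 @ $19 + 205 @ $18 = $12,106
Apr 20, 619 sold [FIFO — oldest first]: 157 @ $18 + 292 @ $21 + 170 @ $22 = $12,698
Total COGS = $8,526 + $12,106 + $12,698 = $33,330
Ending inventory: 160 @ $22 = $3,520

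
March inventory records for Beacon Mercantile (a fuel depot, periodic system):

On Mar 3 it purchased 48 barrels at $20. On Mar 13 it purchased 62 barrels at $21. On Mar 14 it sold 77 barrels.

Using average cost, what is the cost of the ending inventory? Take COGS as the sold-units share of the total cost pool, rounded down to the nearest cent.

Mar 14, sell 77: 77/110 × $2,262.00 → $1,583.40
Ending inventory (cost pool remaining) = $678.60

Ending inventory = $678.60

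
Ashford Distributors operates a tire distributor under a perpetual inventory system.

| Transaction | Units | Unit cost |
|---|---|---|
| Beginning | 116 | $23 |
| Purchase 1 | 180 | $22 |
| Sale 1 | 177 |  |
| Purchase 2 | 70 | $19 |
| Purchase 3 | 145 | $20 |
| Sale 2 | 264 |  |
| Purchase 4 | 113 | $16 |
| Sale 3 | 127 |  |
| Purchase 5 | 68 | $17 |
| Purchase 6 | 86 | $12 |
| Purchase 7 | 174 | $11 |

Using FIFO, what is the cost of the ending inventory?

Ending inventory = $4,998

Sale 1 (177) [FIFO — oldest first]: 116 @ $23 + 61 @ $22 = $4,010
Sale 2 (264) [FIFO — oldest first]: 119 @ $22 + 70 @ $19 + 75 @ $20 = $5,448
Sale 3 (127) [FIFO — oldest first]: 70 @ $20 + 57 @ $16 = $2,312
Total COGS = $4,010 + $5,448 + $2,312 = $11,770
Ending inventory: 56 @ $16 + 68 @ $17 + 86 @ $12 + 174 @ $11 = $4,998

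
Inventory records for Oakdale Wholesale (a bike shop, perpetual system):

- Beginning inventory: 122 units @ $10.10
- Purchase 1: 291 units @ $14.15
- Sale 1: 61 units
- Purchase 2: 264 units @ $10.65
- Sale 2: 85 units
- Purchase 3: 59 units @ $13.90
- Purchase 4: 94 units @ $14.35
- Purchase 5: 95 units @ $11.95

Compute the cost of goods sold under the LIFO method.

COGS = $1,768.40

Sale 1 (61) [LIFO — newest first]: 61 @ $14.15 = $863.15
Sale 2 (85) [LIFO — newest first]: 85 @ $10.65 = $905.25
Total COGS = $863.15 + $905.25 = $1,768.40
Ending inventory: 122 @ $10.10 + 230 @ $14.15 + 179 @ $10.65 + 59 @ $13.90 + 94 @ $14.35 + 95 @ $11.95 = $9,697.30
Check: goods available $11,465.70 = COGS $1,768.40 + ending $9,697.30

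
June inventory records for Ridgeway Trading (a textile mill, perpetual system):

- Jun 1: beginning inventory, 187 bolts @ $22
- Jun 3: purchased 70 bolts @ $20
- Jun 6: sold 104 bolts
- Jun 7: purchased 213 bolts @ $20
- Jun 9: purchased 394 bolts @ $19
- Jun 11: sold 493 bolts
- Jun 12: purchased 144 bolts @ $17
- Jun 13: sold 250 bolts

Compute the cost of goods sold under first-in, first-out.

Jun 6, 104 sold [FIFO — oldest first]: 104 @ $22 = $2,288
Jun 11, 493 sold [FIFO — oldest first]: 83 @ $22 + 70 @ $20 + 213 @ $20 + 127 @ $19 = $9,899
Jun 13, 250 sold [FIFO — oldest first]: 250 @ $19 = $4,750
Total COGS = $2,288 + $9,899 + $4,750 = $16,937
Ending inventory: 17 @ $19 + 144 @ $17 = $2,771

COGS = $16,937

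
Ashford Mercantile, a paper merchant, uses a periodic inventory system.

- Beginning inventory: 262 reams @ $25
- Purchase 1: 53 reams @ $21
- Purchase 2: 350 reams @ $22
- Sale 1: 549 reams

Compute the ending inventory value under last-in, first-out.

Ending inventory = $2,900

Sale 1 (549) [LIFO — newest first]: 350 @ $22 + 53 @ $21 + 146 @ $25 = $12,463
Ending inventory: 116 @ $25 = $2,900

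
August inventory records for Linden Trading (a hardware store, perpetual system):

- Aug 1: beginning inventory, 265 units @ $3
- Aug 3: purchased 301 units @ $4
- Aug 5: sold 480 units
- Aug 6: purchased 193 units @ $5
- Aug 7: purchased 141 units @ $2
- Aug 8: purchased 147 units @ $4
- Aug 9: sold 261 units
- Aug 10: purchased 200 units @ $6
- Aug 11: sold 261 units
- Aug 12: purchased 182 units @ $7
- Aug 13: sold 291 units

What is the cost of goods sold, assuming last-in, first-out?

Aug 5, 480 sold [LIFO — newest first]: 301 @ $4 + 179 @ $3 = $1,741
Aug 9, 261 sold [LIFO — newest first]: 147 @ $4 + 114 @ $2 = $816
Aug 11, 261 sold [LIFO — newest first]: 200 @ $6 + 27 @ $2 + 34 @ $5 = $1,424
Aug 13, 291 sold [LIFO — newest first]: 182 @ $7 + 109 @ $5 = $1,819
Total COGS = $1,741 + $816 + $1,424 + $1,819 = $5,800
Ending inventory: 86 @ $3 + 50 @ $5 = $508

COGS = $5,800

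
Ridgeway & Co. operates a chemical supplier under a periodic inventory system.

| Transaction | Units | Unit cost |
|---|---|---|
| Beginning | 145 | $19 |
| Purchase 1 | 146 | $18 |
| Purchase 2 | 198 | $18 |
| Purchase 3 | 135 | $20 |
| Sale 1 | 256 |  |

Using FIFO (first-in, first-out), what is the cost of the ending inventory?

Sale 1 (256) [FIFO — oldest first]: 145 @ $19 + 111 @ $18 = $4,753
Ending inventory: 35 @ $18 + 198 @ $18 + 135 @ $20 = $6,894

Ending inventory = $6,894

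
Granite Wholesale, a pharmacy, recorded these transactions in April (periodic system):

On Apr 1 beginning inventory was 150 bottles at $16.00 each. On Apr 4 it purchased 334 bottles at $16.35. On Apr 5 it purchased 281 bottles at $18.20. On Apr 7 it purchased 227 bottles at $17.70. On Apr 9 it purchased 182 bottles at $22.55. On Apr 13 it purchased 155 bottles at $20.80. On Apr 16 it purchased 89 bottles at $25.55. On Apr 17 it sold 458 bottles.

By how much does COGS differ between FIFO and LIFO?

$2,732.65

FIFO COGS: 150 @ $16.00 + 308 @ $16.35 = $7,435.80
LIFO COGS: 89 @ $25.55 + 155 @ $20.80 + 182 @ $22.55 + 32 @ $17.70 = $10,168.45
Difference = |$7,435.80 − $10,168.45| = $2,732.65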